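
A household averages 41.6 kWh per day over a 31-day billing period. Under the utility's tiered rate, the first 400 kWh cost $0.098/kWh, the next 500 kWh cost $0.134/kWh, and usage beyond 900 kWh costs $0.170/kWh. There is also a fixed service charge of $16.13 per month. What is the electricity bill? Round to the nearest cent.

$188.56

Usage = 41.6 kWh/day × 31 days = 1289.6 kWh
First 400 kWh × $0.098 = $39.20
Next 500 kWh × $0.134 = $67.00
Remaining 389.6 kWh × $0.170 = $66.23
Energy charge = $172.43; + service $16.13 = $188.56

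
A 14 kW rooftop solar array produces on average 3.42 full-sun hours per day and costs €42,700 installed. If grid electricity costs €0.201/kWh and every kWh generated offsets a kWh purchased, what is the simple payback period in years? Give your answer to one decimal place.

Daily generation = 14 kW × 3.42 h = 47.88 kWh
Annual generation = 47.88 × 365 = 17476 kWh
Annual savings = 17476 × €0.201 = €3,512.72
Payback = €42,700 / €3,512.72 = 12.2 years

12.2 years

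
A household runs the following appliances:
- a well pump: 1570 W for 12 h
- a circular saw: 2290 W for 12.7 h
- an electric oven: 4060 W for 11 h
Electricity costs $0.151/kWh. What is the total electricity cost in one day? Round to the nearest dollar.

$14

well pump: 1570 W × 12 h = 18,840 Wh = 18.84 kWh
circular saw: 2290 W × 12.7 h = 29,083 Wh = 29.08 kWh
electric oven: 4060 W × 11 h = 44,660 Wh = 44.66 kWh
Total energy = 18.84 + 29.08 + 44.66 = 92.58 kWh
Cost = 92.58 kWh × $0.151 = $13.98 ≈ $14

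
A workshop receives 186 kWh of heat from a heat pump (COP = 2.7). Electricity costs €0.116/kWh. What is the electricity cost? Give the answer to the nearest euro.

Electrical input = 186 kWh / 2.7 = 68.89 kWh
Cost = 68.89 × €0.116/kWh = €7.99 ≈ €8

€8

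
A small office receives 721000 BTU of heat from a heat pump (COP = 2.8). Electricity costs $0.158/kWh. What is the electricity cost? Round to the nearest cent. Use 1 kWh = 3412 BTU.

$11.92

Heat delivered = 721,000 BTU / 3412 = 211.3 kWh
Electrical input = 211.3 kWh / 2.8 = 75.47 kWh
Cost = 75.47 × $0.158/kWh = $11.92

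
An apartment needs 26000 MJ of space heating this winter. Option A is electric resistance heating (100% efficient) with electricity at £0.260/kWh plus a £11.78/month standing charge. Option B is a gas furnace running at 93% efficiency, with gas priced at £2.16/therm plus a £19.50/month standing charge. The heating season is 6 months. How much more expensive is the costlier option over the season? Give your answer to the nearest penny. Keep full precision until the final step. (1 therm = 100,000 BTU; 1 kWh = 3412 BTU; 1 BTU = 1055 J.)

£1259.25

Heat load = 26000 MJ = 26,000,000,000 J / 1055 = 24,644,550 BTU
Gas: input = 24,644,550 / 0.93 = 26,499,516 BTU = 265 therm → 265 × £2.16 = £572.39; + 6 × £19.50 standing = £689.39
Electric: 24,644,550 BTU / 3412 = 7,223 kWh → × £0.260 = £1,877.96; + 6 × £11.78 standing = £1,948.64
Difference = |£689.39 − £1,948.64| = £1,259.25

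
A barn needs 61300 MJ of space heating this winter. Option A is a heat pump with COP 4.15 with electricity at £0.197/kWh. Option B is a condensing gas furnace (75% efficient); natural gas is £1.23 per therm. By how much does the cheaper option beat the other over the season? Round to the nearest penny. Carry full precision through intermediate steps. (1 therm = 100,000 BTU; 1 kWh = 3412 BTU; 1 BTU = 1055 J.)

£144.53

Heat load = 61300 MJ = 61,300,000,000 J / 1055 = 58,104,265 BTU
Gas: input = 58,104,265 / 0.75 = 77,472,354 BTU = 774.7 therm → 774.7 × £1.23 = £952.91
Heat pump: 58,104,265 BTU / 3412 = 17,030 kWh heat; / 4.15 = 4,103 kWh in → × £0.197 = £808.38
Difference = |£952.91 − £808.38| = £144.53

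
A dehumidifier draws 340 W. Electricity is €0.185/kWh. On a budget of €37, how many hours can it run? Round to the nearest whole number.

588 h

Energy budget = €37 / €0.185 per kWh = 200 kWh = 200,000 Wh
Runtime = 200,000 Wh / 340 W = 588.2 h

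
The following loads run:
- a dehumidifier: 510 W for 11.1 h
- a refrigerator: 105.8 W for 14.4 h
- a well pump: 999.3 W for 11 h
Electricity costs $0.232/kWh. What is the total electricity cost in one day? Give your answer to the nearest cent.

dehumidifier: 510 W × 11.1 h = 5,661 Wh = 5.661 kWh
refrigerator: 105.8 W × 14.4 h = 1,524 Wh = 1.524 kWh
well pump: 999.3 W × 11 h = 10,992 Wh = 10.99 kWh
Total energy = 5.661 + 1.524 + 10.99 = 18.18 kWh
Cost = 18.18 kWh × $0.232 = $4.22

$4.22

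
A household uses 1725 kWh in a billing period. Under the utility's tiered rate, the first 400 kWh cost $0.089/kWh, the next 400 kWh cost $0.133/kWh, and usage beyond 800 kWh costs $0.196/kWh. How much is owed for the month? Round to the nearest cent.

First 400 kWh × $0.089 = $35.60
Next 400 kWh × $0.133 = $53.20
Remaining 925 kWh × $0.196 = $181.30
Total = $270.10

$270.10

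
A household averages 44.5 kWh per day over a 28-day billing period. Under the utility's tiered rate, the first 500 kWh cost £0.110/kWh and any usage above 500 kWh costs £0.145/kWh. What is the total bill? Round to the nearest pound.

£163

Usage = 44.5 kWh/day × 28 days = 1246 kWh
First 500 kWh × £0.110 = £55.00
Remaining 746 kWh × £0.145 = £108.17
Total = £163.17 ≈ £163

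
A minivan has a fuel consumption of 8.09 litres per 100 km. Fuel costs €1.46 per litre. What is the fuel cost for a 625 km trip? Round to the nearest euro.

Fuel = 8.09 L/100 km × 625 km / 100 = 50.56 L
Cost = 50.56 L × €1.46/L = €73.82 ≈ €74

€74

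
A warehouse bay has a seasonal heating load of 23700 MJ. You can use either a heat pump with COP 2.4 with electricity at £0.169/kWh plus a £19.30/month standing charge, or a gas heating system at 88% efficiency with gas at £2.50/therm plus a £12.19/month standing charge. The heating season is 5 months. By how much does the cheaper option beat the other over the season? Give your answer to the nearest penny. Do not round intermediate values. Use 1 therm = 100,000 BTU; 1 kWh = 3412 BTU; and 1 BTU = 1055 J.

£139.02

Heat load = 23700 MJ = 23,700,000,000 J / 1055 = 22,464,455 BTU
Gas: input = 22,464,455 / 0.88 = 25,527,790 BTU = 255.3 therm → 255.3 × £2.50 = £638.19; + 5 × £12.19 standing = £699.14
Heat pump: 22,464,455 BTU / 3412 = 6,584 kWh heat; / 2.4 = 2,743 kWh in → × £0.169 = £463.62; + 5 × £19.30 standing = £560.12
Difference = |£699.14 − £560.12| = £139.02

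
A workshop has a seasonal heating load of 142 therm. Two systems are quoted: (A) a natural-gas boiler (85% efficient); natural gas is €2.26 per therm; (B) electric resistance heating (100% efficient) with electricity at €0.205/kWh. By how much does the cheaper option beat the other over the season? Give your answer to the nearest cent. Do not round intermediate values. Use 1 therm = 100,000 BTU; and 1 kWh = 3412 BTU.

Heat load = 142 therm × 100,000 = 14,200,000 BTU
Gas: input = 14,200,000 / 0.85 = 16,705,882 BTU = 167.1 therm → 167.1 × €2.26 = €377.55
Electric: 14,200,000 BTU / 3412 = 4,162 kWh → × €0.205 = €853.17
Difference = |€377.55 − €853.17| = €475.61

€475.61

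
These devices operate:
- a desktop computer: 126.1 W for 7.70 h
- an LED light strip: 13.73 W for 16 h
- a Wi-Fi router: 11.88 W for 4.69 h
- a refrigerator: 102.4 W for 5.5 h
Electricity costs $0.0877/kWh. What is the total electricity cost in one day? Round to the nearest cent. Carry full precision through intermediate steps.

$0.16

desktop computer: 126.1 W × 7.70 h = 971 Wh = 0.971 kWh
LED light strip: 13.73 W × 16 h = 220 Wh = 0.2197 kWh
Wi-Fi router: 11.88 W × 4.69 h = 56 Wh = 0.05572 kWh
refrigerator: 102.4 W × 5.5 h = 563 Wh = 0.5632 kWh
Total energy = 0.971 + 0.2197 + 0.05572 + 0.5632 = 1.81 kWh
Cost = 1.81 kWh × $0.0877 = $0.16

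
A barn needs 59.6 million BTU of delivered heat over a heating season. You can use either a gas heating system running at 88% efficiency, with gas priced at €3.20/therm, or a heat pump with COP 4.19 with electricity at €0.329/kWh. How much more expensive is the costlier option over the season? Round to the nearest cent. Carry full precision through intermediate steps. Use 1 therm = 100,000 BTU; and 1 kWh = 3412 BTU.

€795.70

Heat load = 59.6 × 10⁶ BTU = 59,600,000 BTU
Gas: input = 59,600,000 / 0.88 = 67,727,273 BTU = 677.3 therm → 677.3 × €3.20 = €2,167.27
Heat pump: 59,600,000 BTU / 3412 = 17,470 kWh heat; / 4.19 = 4,169 kWh in → × €0.329 = €1,371.57
Difference = |€2,167.27 − €1,371.57| = €795.70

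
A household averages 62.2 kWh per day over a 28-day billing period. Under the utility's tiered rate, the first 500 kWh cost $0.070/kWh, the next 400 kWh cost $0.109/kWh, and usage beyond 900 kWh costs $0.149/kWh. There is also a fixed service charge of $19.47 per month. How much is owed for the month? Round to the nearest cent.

$223.47

Usage = 62.2 kWh/day × 28 days = 1741.6 kWh
First 500 kWh × $0.070 = $35.00
Next 400 kWh × $0.109 = $43.60
Remaining 841.6 kWh × $0.149 = $125.40
Energy charge = $204.00; + service $19.47 = $223.47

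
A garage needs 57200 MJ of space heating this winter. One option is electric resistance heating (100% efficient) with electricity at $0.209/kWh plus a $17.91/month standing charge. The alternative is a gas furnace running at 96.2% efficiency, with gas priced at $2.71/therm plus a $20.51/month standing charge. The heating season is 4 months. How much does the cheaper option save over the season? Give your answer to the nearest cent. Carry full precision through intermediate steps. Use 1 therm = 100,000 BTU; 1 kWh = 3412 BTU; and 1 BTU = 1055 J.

$1783.34

Heat load = 57200 MJ = 57,200,000,000 J / 1055 = 54,218,009 BTU
Gas: input = 54,218,009 / 0.962 = 56,359,677 BTU = 563.6 therm → 563.6 × $2.71 = $1,527.35; + 4 × $20.51 standing = $1,609.39
Electric: 54,218,009 BTU / 3412 = 15,890 kWh → × $0.209 = $3,321.09; + 4 × $17.91 standing = $3,392.73
Difference = |$1,609.39 − $3,392.73| = $1,783.34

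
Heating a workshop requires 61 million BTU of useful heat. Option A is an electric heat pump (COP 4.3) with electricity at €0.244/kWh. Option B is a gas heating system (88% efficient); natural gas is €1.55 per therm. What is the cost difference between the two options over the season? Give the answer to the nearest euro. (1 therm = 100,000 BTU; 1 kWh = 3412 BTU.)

Heat load = 61 × 10⁶ BTU = 61,000,000 BTU
Gas: input = 61,000,000 / 0.88 = 69,318,182 BTU = 693.2 therm → 693.2 × €1.55 = €1,074.43
Heat pump: 61,000,000 BTU / 3412 = 17,880 kWh heat; / 4.3 = 4,158 kWh in → × €0.244 = €1,014.48
Difference = |€1,074.43 − €1,014.48| = €59.95 ≈ €60

€60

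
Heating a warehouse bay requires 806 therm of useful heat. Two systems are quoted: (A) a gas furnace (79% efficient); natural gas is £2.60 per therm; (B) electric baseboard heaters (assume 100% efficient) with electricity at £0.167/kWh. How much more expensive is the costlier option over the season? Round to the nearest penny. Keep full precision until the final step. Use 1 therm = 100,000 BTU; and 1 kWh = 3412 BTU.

£1292.30

Heat load = 806 therm × 100,000 = 80,600,000 BTU
Gas: input = 80,600,000 / 0.79 = 102,025,316 BTU = 1,020 therm → 1,020 × £2.60 = £2,652.66
Electric: 80,600,000 BTU / 3412 = 23,620 kWh → × £0.167 = £3,944.96
Difference = |£2,652.66 − £3,944.96| = £1,292.30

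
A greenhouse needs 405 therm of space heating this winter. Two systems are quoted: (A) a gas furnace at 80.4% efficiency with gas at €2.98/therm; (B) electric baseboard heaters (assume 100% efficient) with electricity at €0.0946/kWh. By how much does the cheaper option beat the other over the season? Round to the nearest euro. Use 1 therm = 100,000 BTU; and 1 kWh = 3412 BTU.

€378

Heat load = 405 therm × 100,000 = 40,500,000 BTU
Gas: input = 40,500,000 / 0.804 = 50,373,134 BTU = 503.7 therm → 503.7 × €2.98 = €1,501.12
Electric: 40,500,000 BTU / 3412 = 11,870 kWh → × €0.0946 = €1,122.89
Difference = |€1,501.12 − €1,122.89| = €378.23 ≈ €378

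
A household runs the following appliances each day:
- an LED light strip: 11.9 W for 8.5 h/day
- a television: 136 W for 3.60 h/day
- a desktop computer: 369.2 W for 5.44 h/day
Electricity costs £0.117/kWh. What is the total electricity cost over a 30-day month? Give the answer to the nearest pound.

£9

LED light strip: 11.9 W × 8.5 h × 30 d = 3,034 Wh = 3.034 kWh
television: 136 W × 3.60 h × 30 d = 14,688 Wh = 14.69 kWh
desktop computer: 369.2 W × 5.44 h × 30 d = 60,253 Wh = 60.25 kWh
Total energy = 3.034 + 14.69 + 60.25 = 77.98 kWh
Cost = 77.98 kWh × £0.117 = £9.12 ≈ £9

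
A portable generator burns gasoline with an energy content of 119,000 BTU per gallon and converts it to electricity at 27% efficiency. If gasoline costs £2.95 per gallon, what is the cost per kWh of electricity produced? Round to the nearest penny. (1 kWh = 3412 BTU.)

Electrical output per gallon = 119,000 BTU × 0.27 / 3412 BTU/kWh = 9.417 kWh
Cost per kWh = £2.95 / 9.417 kWh = £0.313

£0.31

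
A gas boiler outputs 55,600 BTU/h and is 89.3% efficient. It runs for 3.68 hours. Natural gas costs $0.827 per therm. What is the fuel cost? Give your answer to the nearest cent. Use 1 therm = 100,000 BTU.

$1.89

Heat delivered = 55,600 BTU/h × 3.68 h = 204,608 BTU
Gas input = 204,608 / 0.893 = 229,124 BTU
= 229,124 / 100,000 = 2.291 therm
Cost = 2.291 × $0.827/therm = $1.89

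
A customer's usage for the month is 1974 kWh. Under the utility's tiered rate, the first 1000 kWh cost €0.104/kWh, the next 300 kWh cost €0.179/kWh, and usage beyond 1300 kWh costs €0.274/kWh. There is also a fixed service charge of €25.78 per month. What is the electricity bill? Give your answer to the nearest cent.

First 1000 kWh × €0.104 = €104.00
Next 300 kWh × €0.179 = €53.70
Remaining 674 kWh × €0.274 = €184.68
Energy charge = €342.38; + service €25.78 = €368.16

€368.16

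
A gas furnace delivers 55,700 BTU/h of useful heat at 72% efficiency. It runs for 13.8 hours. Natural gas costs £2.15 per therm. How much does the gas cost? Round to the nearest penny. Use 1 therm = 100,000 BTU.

Heat delivered = 55,700 BTU/h × 13.8 h = 768,660 BTU
Gas input = 768,660 / 0.72 = 1,067,583 BTU
= 1,067,583 / 100,000 = 10.68 therm
Cost = 10.68 × £2.15/therm = £22.95

£22.95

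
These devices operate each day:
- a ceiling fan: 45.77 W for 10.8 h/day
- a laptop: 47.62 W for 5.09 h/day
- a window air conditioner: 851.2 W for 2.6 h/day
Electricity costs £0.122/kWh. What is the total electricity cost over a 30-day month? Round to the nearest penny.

£10.80

ceiling fan: 45.77 W × 10.8 h × 30 d = 14,829 Wh = 14.83 kWh
laptop: 47.62 W × 5.09 h × 30 d = 7,272 Wh = 7.272 kWh
window air conditioner: 851.2 W × 2.6 h × 30 d = 66,394 Wh = 66.39 kWh
Total energy = 14.83 + 7.272 + 66.39 = 88.49 kWh
Cost = 88.49 kWh × £0.122 = £10.80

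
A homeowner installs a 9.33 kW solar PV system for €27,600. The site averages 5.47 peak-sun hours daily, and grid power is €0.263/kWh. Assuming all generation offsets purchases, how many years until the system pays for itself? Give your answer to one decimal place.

5.6 years

Daily generation = 9.33 kW × 5.47 h = 51.04 kWh
Annual generation = 51.04 × 365 = 18628 kWh
Annual savings = 18628 × €0.263 = €4,899.11
Payback = €27,600 / €4,899.11 = 5.63 years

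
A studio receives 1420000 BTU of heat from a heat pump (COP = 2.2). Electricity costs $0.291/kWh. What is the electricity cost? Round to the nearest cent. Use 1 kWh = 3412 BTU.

$55.05

Heat delivered = 1,420,000 BTU / 3412 = 416.2 kWh
Electrical input = 416.2 kWh / 2.2 = 189.2 kWh
Cost = 189.2 × $0.291/kWh = $55.05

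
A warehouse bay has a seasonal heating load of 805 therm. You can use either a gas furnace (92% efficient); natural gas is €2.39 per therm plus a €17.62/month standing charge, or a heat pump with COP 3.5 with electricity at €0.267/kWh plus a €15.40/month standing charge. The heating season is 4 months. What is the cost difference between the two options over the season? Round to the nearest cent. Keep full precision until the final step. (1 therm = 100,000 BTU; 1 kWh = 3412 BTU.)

€300.31

Heat load = 805 therm × 100,000 = 80,500,000 BTU
Gas: input = 80,500,000 / 0.92 = 87,500,000 BTU = 875 therm → 875 × €2.39 = €2,091.25; + 4 × €17.62 standing = €2,161.73
Heat pump: 80,500,000 BTU / 3412 = 23,590 kWh heat; / 3.5 = 6,741 kWh in → × €0.267 = €1,799.82; + 4 × €15.40 standing = €1,861.42
Difference = |€2,161.73 − €1,861.42| = €300.31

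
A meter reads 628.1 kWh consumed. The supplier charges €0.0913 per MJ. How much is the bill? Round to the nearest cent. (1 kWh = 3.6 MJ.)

628.1 kWh × (3.6 MJ/kWh) = 2,261 MJ
Cost = 2,261 MJ × €0.0913/MJ = €206.44

€206.44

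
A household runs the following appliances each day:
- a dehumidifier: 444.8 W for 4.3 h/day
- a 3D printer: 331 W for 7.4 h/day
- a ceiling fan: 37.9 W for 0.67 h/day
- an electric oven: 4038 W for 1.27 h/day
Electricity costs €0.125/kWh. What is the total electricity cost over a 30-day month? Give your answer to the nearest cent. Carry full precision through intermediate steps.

€35.68

dehumidifier: 444.8 W × 4.3 h × 30 d = 57,379 Wh = 57.38 kWh
3D printer: 331 W × 7.4 h × 30 d = 73,482 Wh = 73.48 kWh
ceiling fan: 37.9 W × 0.67 h × 30 d = 762 Wh = 0.7618 kWh
electric oven: 4038 W × 1.27 h × 30 d = 153,848 Wh = 153.8 kWh
Total energy = 57.38 + 73.48 + 0.7618 + 153.8 = 285.5 kWh
Cost = 285.5 kWh × €0.125 = €35.68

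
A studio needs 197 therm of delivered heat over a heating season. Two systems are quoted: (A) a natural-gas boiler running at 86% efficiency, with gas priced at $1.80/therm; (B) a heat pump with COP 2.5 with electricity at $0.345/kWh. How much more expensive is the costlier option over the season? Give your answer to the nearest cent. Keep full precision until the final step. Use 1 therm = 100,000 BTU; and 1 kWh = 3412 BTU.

$384.45

Heat load = 197 therm × 100,000 = 19,700,000 BTU
Gas: input = 19,700,000 / 0.86 = 22,906,977 BTU = 229.1 therm → 229.1 × $1.80 = $412.33
Heat pump: 19,700,000 BTU / 3412 = 5,774 kWh heat; / 2.5 = 2,309 kWh in → × $0.345 = $796.78
Difference = |$412.33 − $796.78| = $384.45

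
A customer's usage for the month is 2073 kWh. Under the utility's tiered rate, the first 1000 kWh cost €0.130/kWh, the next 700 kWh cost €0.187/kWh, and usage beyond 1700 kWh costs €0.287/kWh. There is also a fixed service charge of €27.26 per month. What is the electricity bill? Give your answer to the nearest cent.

€395.21

First 1000 kWh × €0.130 = €130.00
Next 700 kWh × €0.187 = €130.90
Remaining 373 kWh × €0.287 = €107.05
Energy charge = €367.95; + service €27.26 = €395.21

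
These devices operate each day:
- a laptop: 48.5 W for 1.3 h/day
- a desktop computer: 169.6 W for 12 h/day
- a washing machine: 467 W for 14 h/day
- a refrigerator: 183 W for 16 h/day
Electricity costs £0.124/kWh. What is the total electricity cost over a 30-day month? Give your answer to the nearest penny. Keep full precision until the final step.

laptop: 48.5 W × 1.3 h × 30 d = 1,892 Wh = 1.892 kWh
desktop computer: 169.6 W × 12 h × 30 d = 61,056 Wh = 61.06 kWh
washing machine: 467 W × 14 h × 30 d = 196,140 Wh = 196.1 kWh
refrigerator: 183 W × 16 h × 30 d = 87,840 Wh = 87.84 kWh
Total energy = 1.892 + 61.06 + 196.1 + 87.84 = 346.9 kWh
Cost = 346.9 kWh × £0.124 = £43.02

£43.02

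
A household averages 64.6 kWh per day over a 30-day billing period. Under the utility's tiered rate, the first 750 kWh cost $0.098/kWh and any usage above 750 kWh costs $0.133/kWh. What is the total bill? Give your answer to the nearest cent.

$231.50

Usage = 64.6 kWh/day × 30 days = 1938 kWh
First 750 kWh × $0.098 = $73.50
Remaining 1188 kWh × $0.133 = $158.00
Total = $231.50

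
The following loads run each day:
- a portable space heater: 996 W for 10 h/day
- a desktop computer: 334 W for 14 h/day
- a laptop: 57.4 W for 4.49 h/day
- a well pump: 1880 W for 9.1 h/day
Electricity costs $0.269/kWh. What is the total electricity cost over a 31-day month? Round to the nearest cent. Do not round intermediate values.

portable space heater: 996 W × 10 h × 31 d = 308,760 Wh = 308.8 kWh
desktop computer: 334 W × 14 h × 31 d = 144,956 Wh = 145 kWh
laptop: 57.4 W × 4.49 h × 31 d = 7,990 Wh = 7.99 kWh
well pump: 1880 W × 9.1 h × 31 d = 530,348 Wh = 530.3 kWh
Total energy = 308.8 + 145 + 7.99 + 530.3 = 992.1 kWh
Cost = 992.1 kWh × $0.269 = $266.86

$266.86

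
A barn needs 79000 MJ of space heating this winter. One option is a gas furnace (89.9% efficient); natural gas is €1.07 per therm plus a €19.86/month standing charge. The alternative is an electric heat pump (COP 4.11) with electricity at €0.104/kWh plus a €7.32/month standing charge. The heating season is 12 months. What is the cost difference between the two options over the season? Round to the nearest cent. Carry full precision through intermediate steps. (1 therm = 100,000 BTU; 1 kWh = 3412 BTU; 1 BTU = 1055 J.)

€486.39

Heat load = 79000 MJ = 79,000,000,000 J / 1055 = 74,881,517 BTU
Gas: input = 74,881,517 / 0.899 = 83,294,234 BTU = 832.9 therm → 832.9 × €1.07 = €891.25; + 12 × €19.86 standing = €1,129.57
Heat pump: 74,881,517 BTU / 3412 = 21,950 kWh heat; / 4.11 = 5,340 kWh in → × €0.104 = €555.34; + 12 × €7.32 standing = €643.18
Difference = |€1,129.57 − €643.18| = €486.39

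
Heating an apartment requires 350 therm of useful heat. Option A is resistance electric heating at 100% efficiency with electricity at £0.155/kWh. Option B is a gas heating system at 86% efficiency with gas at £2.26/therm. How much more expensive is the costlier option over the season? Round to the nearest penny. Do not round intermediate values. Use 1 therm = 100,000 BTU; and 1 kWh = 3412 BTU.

Heat load = 350 therm × 100,000 = 35,000,000 BTU
Gas: input = 35,000,000 / 0.86 = 40,697,674 BTU = 407 therm → 407 × £2.26 = £919.77
Electric: 35,000,000 BTU / 3412 = 10,260 kWh → × £0.155 = £1,589.98
Difference = |£919.77 − £1,589.98| = £670.21

£670.21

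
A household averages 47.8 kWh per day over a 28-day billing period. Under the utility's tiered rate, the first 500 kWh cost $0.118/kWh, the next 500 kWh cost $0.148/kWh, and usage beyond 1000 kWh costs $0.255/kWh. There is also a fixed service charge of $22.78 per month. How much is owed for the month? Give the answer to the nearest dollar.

$242

Usage = 47.8 kWh/day × 28 days = 1338.4 kWh
First 500 kWh × $0.118 = $59.00
Next 500 kWh × $0.148 = $74.00
Remaining 338.4 kWh × $0.255 = $86.29
Energy charge = $219.29; + service $22.78 = $242.07 ≈ $242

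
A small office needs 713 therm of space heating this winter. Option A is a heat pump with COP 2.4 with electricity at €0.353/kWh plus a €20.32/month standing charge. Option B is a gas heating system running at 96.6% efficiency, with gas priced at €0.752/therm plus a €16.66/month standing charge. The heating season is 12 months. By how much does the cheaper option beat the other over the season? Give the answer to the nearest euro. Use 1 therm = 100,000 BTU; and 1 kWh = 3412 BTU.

Heat load = 713 therm × 100,000 = 71,300,000 BTU
Gas: input = 71,300,000 / 0.966 = 73,809,524 BTU = 738.1 therm → 738.1 × €0.752 = €555.05; + 12 × €16.66 standing = €754.97
Heat pump: 71,300,000 BTU / 3412 = 20,900 kWh heat; / 2.4 = 8,707 kWh in → × €0.353 = €3,073.58; + 12 × €20.32 standing = €3,317.42
Difference = |€754.97 − €3,317.42| = €2,562.45 ≈ €2562

€2562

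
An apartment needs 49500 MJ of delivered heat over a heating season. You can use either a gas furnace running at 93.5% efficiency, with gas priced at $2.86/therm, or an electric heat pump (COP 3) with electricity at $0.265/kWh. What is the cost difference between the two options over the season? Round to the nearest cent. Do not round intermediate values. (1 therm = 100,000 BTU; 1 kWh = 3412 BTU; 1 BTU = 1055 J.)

Heat load = 49500 MJ = 49,500,000,000 J / 1055 = 46,919,431 BTU
Gas: input = 46,919,431 / 0.935 = 50,181,210 BTU = 501.8 therm → 501.8 × $2.86 = $1,435.18
Heat pump: 46,919,431 BTU / 3412 = 13,750 kWh heat; / 3 = 4,584 kWh in → × $0.265 = $1,214.70
Difference = |$1,435.18 − $1,214.70| = $220.48

$220.48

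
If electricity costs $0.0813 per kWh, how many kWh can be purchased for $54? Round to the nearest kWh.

$54 / $0.0813 per kWh = 664.2 kWh

664 kWh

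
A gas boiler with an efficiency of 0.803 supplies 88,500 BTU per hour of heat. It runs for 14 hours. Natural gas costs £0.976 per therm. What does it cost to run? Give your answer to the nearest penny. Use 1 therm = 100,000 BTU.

£15.06

Heat delivered = 88,500 BTU/h × 14 h = 1,239,000 BTU
Gas input = 1,239,000 / 0.803 = 1,542,964 BTU
= 1,542,964 / 100,000 = 15.43 therm
Cost = 15.43 × £0.976/therm = £15.06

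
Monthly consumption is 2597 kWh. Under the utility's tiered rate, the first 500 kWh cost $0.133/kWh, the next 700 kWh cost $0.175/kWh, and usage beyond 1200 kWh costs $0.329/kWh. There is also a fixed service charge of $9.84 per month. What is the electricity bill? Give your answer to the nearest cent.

First 500 kWh × $0.133 = $66.50
Next 700 kWh × $0.175 = $122.50
Remaining 1397 kWh × $0.329 = $459.61
Energy charge = $648.61; + service $9.84 = $658.45

$658.45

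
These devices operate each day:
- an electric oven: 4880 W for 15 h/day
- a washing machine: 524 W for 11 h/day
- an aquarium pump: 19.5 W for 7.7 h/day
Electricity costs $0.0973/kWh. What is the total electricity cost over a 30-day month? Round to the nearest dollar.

$231

electric oven: 4880 W × 15 h × 30 d = 2,196,000 Wh = 2,196 kWh
washing machine: 524 W × 11 h × 30 d = 172,920 Wh = 172.9 kWh
aquarium pump: 19.5 W × 7.7 h × 30 d = 4,504 Wh = 4.505 kWh
Total energy = 2,196 + 172.9 + 4.505 = 2,373 kWh
Cost = 2,373 kWh × $0.0973 = $230.93 ≈ $231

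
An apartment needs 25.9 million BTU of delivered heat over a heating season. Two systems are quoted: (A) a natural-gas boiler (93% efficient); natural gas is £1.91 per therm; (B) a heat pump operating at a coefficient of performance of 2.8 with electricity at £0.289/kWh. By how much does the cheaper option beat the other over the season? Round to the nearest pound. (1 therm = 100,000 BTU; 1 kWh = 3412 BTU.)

£252

Heat load = 25.9 × 10⁶ BTU = 25,900,000 BTU
Gas: input = 25,900,000 / 0.930 = 27,849,462 BTU = 278.5 therm → 278.5 × £1.91 = £531.92
Heat pump: 25,900,000 BTU / 3412 = 7,591 kWh heat; / 2.8 = 2,711 kWh in → × £0.289 = £783.48
Difference = |£531.92 − £783.48| = £251.56 ≈ £252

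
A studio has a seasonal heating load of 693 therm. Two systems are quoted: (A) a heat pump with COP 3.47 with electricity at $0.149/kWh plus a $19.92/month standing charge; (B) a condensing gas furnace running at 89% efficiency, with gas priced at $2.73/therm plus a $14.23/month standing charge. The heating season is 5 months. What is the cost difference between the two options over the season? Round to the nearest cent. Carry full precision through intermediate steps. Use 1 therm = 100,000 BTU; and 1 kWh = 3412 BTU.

Heat load = 693 therm × 100,000 = 69,300,000 BTU
Gas: input = 69,300,000 / 0.89 = 77,865,169 BTU = 778.7 therm → 778.7 × $2.73 = $2,125.72; + 5 × $14.23 standing = $2,196.87
Heat pump: 69,300,000 BTU / 3412 = 20,310 kWh heat; / 3.47 = 5,853 kWh in → × $0.149 = $872.13; + 5 × $19.92 standing = $971.73
Difference = |$2,196.87 − $971.73| = $1,225.14

$1225.14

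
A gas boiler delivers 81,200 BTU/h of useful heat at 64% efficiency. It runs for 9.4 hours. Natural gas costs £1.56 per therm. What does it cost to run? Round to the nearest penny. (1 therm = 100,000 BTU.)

£18.60

Heat delivered = 81,200 BTU/h × 9.4 h = 763,280 BTU
Gas input = 763,280 / 0.64 = 1,192,625 BTU
= 1,192,625 / 100,000 = 11.93 therm
Cost = 11.93 × £1.56/therm = £18.60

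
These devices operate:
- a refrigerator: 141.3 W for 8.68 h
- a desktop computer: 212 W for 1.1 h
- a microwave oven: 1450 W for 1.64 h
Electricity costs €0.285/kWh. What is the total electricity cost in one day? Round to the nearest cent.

€1.09

refrigerator: 141.3 W × 8.68 h = 1,226 Wh = 1.226 kWh
desktop computer: 212 W × 1.1 h = 233 Wh = 0.2332 kWh
microwave oven: 1450 W × 1.64 h = 2,378 Wh = 2.378 kWh
Total energy = 1.226 + 0.2332 + 2.378 = 3.838 kWh
Cost = 3.838 kWh × €0.285 = €1.09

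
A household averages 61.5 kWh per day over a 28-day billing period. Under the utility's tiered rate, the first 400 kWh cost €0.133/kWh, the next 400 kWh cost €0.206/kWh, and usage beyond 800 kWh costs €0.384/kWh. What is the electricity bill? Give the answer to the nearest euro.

Usage = 61.5 kWh/day × 28 days = 1722 kWh
First 400 kWh × €0.133 = €53.20
Next 400 kWh × €0.206 = €82.40
Remaining 922 kWh × €0.384 = €354.05
Total = €489.65 ≈ €490

€490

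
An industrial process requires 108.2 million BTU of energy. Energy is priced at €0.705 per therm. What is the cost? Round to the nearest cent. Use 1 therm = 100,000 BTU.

€762.81

108.2 million BTU × (10 therm/million BTU) = 1,082 therm
Cost = 1,082 therm × €0.705/therm = €762.81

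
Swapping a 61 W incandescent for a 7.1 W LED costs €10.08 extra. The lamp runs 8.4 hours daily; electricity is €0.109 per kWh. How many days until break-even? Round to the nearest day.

204 days

Power saved = 61 − 7.1 = 53.9 W
Daily energy saved = 53.9 W × 8.4 h = 452.8 Wh = 0.45276 kWh
Daily savings = 0.45276 × €0.109 = €0.0494
Payback = €10.08 / €0.0494 per day = 204.3 days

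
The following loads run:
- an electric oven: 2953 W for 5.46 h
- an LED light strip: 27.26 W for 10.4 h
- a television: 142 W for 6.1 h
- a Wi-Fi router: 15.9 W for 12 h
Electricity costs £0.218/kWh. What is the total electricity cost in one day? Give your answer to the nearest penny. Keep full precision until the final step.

£3.81

electric oven: 2953 W × 5.46 h = 16,123 Wh = 16.12 kWh
LED light strip: 27.26 W × 10.4 h = 284 Wh = 0.2835 kWh
television: 142 W × 6.1 h = 866 Wh = 0.8662 kWh
Wi-Fi router: 15.9 W × 12 h = 191 Wh = 0.1908 kWh
Total energy = 16.12 + 0.2835 + 0.8662 + 0.1908 = 17.46 kWh
Cost = 17.46 kWh × £0.218 = £3.81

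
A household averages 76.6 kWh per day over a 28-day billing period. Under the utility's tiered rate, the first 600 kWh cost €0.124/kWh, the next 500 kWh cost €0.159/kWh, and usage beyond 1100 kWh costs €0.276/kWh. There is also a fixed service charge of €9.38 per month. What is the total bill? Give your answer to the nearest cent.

€451.64

Usage = 76.6 kWh/day × 28 days = 2144.8 kWh
First 600 kWh × €0.124 = €74.40
Next 500 kWh × €0.159 = €79.50
Remaining 1044.8 kWh × €0.276 = €288.36
Energy charge = €442.26; + service €9.38 = €451.64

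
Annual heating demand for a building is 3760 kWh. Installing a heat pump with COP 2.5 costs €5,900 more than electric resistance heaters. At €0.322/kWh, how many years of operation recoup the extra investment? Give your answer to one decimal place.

8.1 years

Resistance: 3760 kWh × €0.322 = €1,210.72/yr
Heat pump: 3760 / 2.5 = 1504 kWh in → × €0.322 = €484.29/yr
Annual savings = €726.43
Payback = €5,900 / €726.43 = 8.12 years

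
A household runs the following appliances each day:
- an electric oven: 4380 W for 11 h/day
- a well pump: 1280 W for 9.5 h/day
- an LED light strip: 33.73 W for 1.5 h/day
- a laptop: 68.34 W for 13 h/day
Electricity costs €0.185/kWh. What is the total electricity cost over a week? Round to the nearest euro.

electric oven: 4380 W × 11 h × 7 d = 337,260 Wh = 337.3 kWh
well pump: 1280 W × 9.5 h × 7 d = 85,120 Wh = 85.12 kWh
LED light strip: 33.73 W × 1.5 h × 7 d = 354 Wh = 0.3542 kWh
laptop: 68.34 W × 13 h × 7 d = 6,219 Wh = 6.219 kWh
Total energy = 337.3 + 85.12 + 0.3542 + 6.219 = 429 kWh
Cost = 429 kWh × €0.185 = €79.36 ≈ €79

€79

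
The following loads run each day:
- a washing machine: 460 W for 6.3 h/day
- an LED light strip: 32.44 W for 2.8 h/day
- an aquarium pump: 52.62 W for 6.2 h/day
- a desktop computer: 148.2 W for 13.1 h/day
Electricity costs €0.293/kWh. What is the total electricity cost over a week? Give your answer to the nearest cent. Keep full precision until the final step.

€10.78

washing machine: 460 W × 6.3 h × 7 d = 20,286 Wh = 20.29 kWh
LED light strip: 32.44 W × 2.8 h × 7 d = 636 Wh = 0.6358 kWh
aquarium pump: 52.62 W × 6.2 h × 7 d = 2,284 Wh = 2.284 kWh
desktop computer: 148.2 W × 13.1 h × 7 d = 13,590 Wh = 13.59 kWh
Total energy = 20.29 + 0.6358 + 2.284 + 13.59 = 36.8 kWh
Cost = 36.8 kWh × €0.293 = €10.78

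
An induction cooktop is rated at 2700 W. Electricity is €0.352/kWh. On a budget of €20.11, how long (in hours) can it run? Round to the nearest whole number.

21 h

Energy budget = €20.11 / €0.352 per kWh = 57.13 kWh = 57,131 Wh
Runtime = 57,131 Wh / 2700 W = 21.16 h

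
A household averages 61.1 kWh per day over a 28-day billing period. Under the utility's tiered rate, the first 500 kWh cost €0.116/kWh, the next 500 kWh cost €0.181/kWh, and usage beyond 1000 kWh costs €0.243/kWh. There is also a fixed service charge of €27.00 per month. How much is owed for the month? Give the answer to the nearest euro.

€348

Usage = 61.1 kWh/day × 28 days = 1710.8 kWh
First 500 kWh × €0.116 = €58.00
Next 500 kWh × €0.181 = €90.50
Remaining 710.8 kWh × €0.243 = €172.72
Energy charge = €321.22; + service €27.00 = €348.22 ≈ €348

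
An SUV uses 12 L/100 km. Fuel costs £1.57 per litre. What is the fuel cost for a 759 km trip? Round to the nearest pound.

£143

Fuel = 12 L/100 km × 759 km / 100 = 91.08 L
Cost = 91.08 L × £1.57/L = £143.00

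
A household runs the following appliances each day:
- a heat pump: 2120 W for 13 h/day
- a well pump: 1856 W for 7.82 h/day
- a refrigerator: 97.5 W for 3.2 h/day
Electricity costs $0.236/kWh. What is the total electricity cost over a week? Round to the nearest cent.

$70.02

heat pump: 2120 W × 13 h × 7 d = 192,920 Wh = 192.9 kWh
well pump: 1856 W × 7.82 h × 7 d = 101,597 Wh = 101.6 kWh
refrigerator: 97.5 W × 3.2 h × 7 d = 2,184 Wh = 2.184 kWh
Total energy = 192.9 + 101.6 + 2.184 = 296.7 kWh
Cost = 296.7 kWh × $0.236 = $70.02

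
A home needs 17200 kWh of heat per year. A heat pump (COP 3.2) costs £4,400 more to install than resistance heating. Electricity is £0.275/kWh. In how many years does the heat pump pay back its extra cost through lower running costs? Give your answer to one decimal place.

Resistance: 17200 kWh × £0.275 = £4,730.00/yr
Heat pump: 17200 / 3.2 = 5375 kWh in → × £0.275 = £1,478.13/yr
Annual savings = £3,251.88
Payback = £4,400 / £3,251.88 = 1.35 years

1.4 years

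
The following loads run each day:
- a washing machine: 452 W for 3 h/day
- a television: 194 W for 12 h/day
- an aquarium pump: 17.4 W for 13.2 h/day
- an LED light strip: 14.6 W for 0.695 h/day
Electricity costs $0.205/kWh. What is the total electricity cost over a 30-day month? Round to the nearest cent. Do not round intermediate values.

$24.13

washing machine: 452 W × 3 h × 30 d = 40,680 Wh = 40.68 kWh
television: 194 W × 12 h × 30 d = 69,840 Wh = 69.84 kWh
aquarium pump: 17.4 W × 13.2 h × 30 d = 6,890 Wh = 6.89 kWh
LED light strip: 14.6 W × 0.695 h × 30 d = 304 Wh = 0.3044 kWh
Total energy = 40.68 + 69.84 + 6.89 + 0.3044 = 117.7 kWh
Cost = 117.7 kWh × $0.205 = $24.13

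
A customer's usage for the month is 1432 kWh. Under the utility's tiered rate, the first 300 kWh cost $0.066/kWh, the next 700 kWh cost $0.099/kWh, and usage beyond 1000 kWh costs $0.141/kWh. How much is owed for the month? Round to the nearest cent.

First 300 kWh × $0.066 = $19.80
Next 700 kWh × $0.099 = $69.30
Remaining 432 kWh × $0.141 = $60.91
Total = $150.01

$150.01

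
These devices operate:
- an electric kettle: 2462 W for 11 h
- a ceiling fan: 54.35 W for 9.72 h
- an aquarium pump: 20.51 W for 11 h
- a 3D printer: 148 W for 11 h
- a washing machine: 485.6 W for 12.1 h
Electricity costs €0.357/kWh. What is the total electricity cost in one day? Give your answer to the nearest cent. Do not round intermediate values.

€12.62

electric kettle: 2462 W × 11 h = 27,082 Wh = 27.08 kWh
ceiling fan: 54.35 W × 9.72 h = 528 Wh = 0.5283 kWh
aquarium pump: 20.51 W × 11 h = 226 Wh = 0.2256 kWh
3D printer: 148 W × 11 h = 1,628 Wh = 1.628 kWh
washing machine: 485.6 W × 12.1 h = 5,876 Wh = 5.876 kWh
Total energy = 27.08 + 0.5283 + 0.2256 + 1.628 + 5.876 = 35.34 kWh
Cost = 35.34 kWh × €0.357 = €12.62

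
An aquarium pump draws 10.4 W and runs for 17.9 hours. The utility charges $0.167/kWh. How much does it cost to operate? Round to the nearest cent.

Energy = 10.4 W × 17.9 h = 186 Wh = 0.1862 kWh
Cost = 0.1862 kWh × $0.167/kWh = $0.03

$0.03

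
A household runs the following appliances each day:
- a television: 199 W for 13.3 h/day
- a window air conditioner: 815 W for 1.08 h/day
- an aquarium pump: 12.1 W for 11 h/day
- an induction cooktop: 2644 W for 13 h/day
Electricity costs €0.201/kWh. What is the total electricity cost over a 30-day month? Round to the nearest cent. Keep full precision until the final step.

€229.33

television: 199 W × 13.3 h × 30 d = 79,401 Wh = 79.4 kWh
window air conditioner: 815 W × 1.08 h × 30 d = 26,406 Wh = 26.41 kWh
aquarium pump: 12.1 W × 11 h × 30 d = 3,993 Wh = 3.993 kWh
induction cooktop: 2644 W × 13 h × 30 d = 1,031,160 Wh = 1,031 kWh
Total energy = 79.4 + 26.41 + 3.993 + 1,031 = 1,141 kWh
Cost = 1,141 kWh × €0.201 = €229.33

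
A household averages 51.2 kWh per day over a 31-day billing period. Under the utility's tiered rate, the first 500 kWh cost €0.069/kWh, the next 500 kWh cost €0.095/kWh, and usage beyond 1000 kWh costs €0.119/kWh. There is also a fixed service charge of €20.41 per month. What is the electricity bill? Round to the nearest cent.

Usage = 51.2 kWh/day × 31 days = 1587.2 kWh
First 500 kWh × €0.069 = €34.50
Next 500 kWh × €0.095 = €47.50
Remaining 587.2 kWh × €0.119 = €69.88
Energy charge = €151.88; + service €20.41 = €172.29

€172.29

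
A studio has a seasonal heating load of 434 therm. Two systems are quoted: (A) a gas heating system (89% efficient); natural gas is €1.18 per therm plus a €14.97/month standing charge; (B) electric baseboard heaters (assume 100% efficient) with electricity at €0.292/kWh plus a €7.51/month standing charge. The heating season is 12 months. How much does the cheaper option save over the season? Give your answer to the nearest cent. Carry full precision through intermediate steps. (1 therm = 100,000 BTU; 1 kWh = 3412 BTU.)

€3049.25

Heat load = 434 therm × 100,000 = 43,400,000 BTU
Gas: input = 43,400,000 / 0.89 = 48,764,045 BTU = 487.6 therm → 487.6 × €1.18 = €575.42; + 12 × €14.97 standing = €755.06
Electric: 43,400,000 BTU / 3412 = 12,720 kWh → × €0.292 = €3,714.19; + 12 × €7.51 standing = €3,804.31
Difference = |€755.06 − €3,804.31| = €3,049.25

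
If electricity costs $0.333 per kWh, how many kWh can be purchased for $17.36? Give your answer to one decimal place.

$17.36 / $0.333 per kWh = 52.13 kWh

52.1 kWh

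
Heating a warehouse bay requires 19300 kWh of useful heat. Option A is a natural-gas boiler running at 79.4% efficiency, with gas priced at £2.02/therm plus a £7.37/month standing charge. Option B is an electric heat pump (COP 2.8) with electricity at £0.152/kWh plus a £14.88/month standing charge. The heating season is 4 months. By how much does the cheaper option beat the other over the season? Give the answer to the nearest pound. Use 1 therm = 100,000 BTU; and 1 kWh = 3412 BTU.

Heat load = 19300 kWh × 3412 = 65,851,600 BTU
Gas: input = 65,851,600 / 0.794 = 82,936,524 BTU = 829.4 therm → 829.4 × £2.02 = £1,675.32; + 4 × £7.37 standing = £1,704.80
Heat pump: 65,851,600 BTU / 3412 = 19,300 kWh heat; / 2.8 = 6,893 kWh in → × £0.152 = £1,047.71; + 4 × £14.88 standing = £1,107.23
Difference = |£1,704.80 − £1,107.23| = £597.56 ≈ £598

£598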